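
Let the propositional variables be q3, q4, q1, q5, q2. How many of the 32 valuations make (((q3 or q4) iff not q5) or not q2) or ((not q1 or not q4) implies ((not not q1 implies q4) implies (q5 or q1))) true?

31

Initial set: {((((q3 or q4) iff not q5) or not q2) or ((not q1 or not q4) implies ((not not q1 implies q4) implies (q5 or q1))))}.
((((q3 or q4) iff not q5) or not q2) or ((not q1 or not q4) implies ((not not q1 implies q4) implies (q5 or q1)))): β-rule — branch into (((q3 or q4) iff not q5) or not q2)  //  ((not q1 or not q4) implies ((not not q1 implies q4) implies (q5 or q1))).
  branch 1 (add (((q3 or q4) iff not q5) or not q2)):
    (((q3 or q4) iff not q5) or not q2): β-rule — branch into ((q3 or q4) iff not q5)  //  not q2.
      branch 1.1 (add ((q3 or q4) iff not q5)):
        ((q3 or q4) iff not q5): β-rule — branch into (q3 or q4), not q5  //  not (q3 or q4), not not q5.
          branch 1.1.1 (add (q3 or q4), not q5):
            (q3 or q4): β-rule — branch into q3  //  q4.
              branch 1.1.1.1 (add q3):
                ○ open, literals {q3=T, q5=F}.
              branch 1.1.1.2 (add q4):
                ○ open, literals {q4=T, q5=F}.
          branch 1.1.2 (add not (q3 or q4), not not q5):
            not (q3 or q4): α-rule — add not q3, not q4.
            ○ open, literals {q3=F, q4=F, q5=T}.
      branch 1.2 (add not q2):
        ○ open, literals {q2=F}.
  branch 2 (add ((not q1 or not q4) implies ((not not q1 implies q4) implies (q5 or q1)))):
    ((not q1 or not q4) implies ((not not q1 implies q4) implies (q5 or q1))): β-rule — branch into not (not q1 or not q4)  //  ((not not q1 implies q4) implies (q5 or q1)).
      branch 2.1 (add not (not q1 or not q4)):
        not (not q1 or not q4): α-rule — add not not q1, not not q4.
        ○ open, literals {q1=T, q4=T}.
      branch 2.2 (add ((not not q1 implies q4) implies (q5 or q1))):
        ((not not q1 implies q4) implies (q5 or q1)): β-rule — branch into not (not not q1 implies q4)  //  (q5 or q1).
          branch 2.2.1 (add not (not not q1 implies q4)):
            not (not not q1 implies q4): α-rule — add not not q1, not q4.
            not not q1: drop double negation, giving q1.
            ○ open, literals {q1=T, q4=F}.
          branch 2.2.2 (add (q5 or q1)):
            (q5 or q1): β-rule — branch into q5  //  q1.
              branch 2.2.2.1 (add q5):
                ○ open, literals {q5=T}.
              branch 2.2.2.2 (add q1):
                ○ open, literals {q1=T}.
0 branches closed, 8 open.
Each open branch fixes some atoms; the unmentioned ones are free. Counting distinct full assignments: branch {q3=T, q5=F} (q4, q1, q2) contributes 8 new; branch {q4=T, q5=F} (q3, q1, q2) contributes 4 new; branch {q3=F, q4=F, q5=T} (q1, q2) contributes 4 new; branch {q2=F} (q3, q4, q1, q5) contributes 8 new; branch {q1=T, q4=T} (q3, q5, q2) contributes 2 new; branch {q1=T, q4=F} (q3, q5, q2) contributes 2 new; branch {q5=T} (q3, q4, q1, q2) contributes 3 new; branch {q1=T} (q3, q4, q5, q2) contributes 0 new. Total: 31.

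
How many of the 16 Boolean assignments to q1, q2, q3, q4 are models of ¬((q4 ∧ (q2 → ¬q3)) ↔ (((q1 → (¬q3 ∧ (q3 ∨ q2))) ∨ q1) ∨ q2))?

Initial set: {¬((q4 ∧ (q2 → ¬q3)) ↔ (((q1 → (¬q3 ∧ (q3 ∨ q2))) ∨ q1) ∨ q2))}.
¬((q4 ∧ (q2 → ¬q3)) ↔ (((q1 → (¬q3 ∧ (q3 ∨ q2))) ∨ q1) ∨ q2)): β-rule — branch into (q4 ∧ (q2 → ¬q3)), ¬(((q1 → (¬q3 ∧ (q3 ∨ q2))) ∨ q1) ∨ q2)  //  ¬(q4 ∧ (q2 → ¬q3)), (((q1 → (¬q3 ∧ (q3 ∨ q2))) ∨ q1) ∨ q2).
  branch 1 (add (q4 ∧ (q2 → ¬q3)), ¬(((q1 → (¬q3 ∧ (q3 ∨ q2))) ∨ q1) ∨ q2)):
    (q4 ∧ (q2 → ¬q3)): α-rule — add q4, (q2 → ¬q3).
    ¬(((q1 → (¬q3 ∧ (q3 ∨ q2))) ∨ q1) ∨ q2): α-rule — add ¬((q1 → (¬q3 ∧ (q3 ∨ q2))) ∨ q1), ¬q2.
    ¬((q1 → (¬q3 ∧ (q3 ∨ q2))) ∨ q1): α-rule — add ¬(q1 → (¬q3 ∧ (q3 ∨ q2))), ¬q1.
    ¬(q1 → (¬q3 ∧ (q3 ∨ q2))): α-rule — add q1, ¬(¬q3 ∧ (q3 ∨ q2)).
    × closes — contains both q1 and ¬q1.
  branch 2 (add ¬(q4 ∧ (q2 → ¬q3)), (((q1 → (¬q3 ∧ (q3 ∨ q2))) ∨ q1) ∨ q2)):
    ¬(q4 ∧ (q2 → ¬q3)): β-rule — branch into ¬q4  //  ¬(q2 → ¬q3).
      branch 2.1 (add ¬q4):
        (((q1 → (¬q3 ∧ (q3 ∨ q2))) ∨ q1) ∨ q2): β-rule — branch into ((q1 → (¬q3 ∧ (q3 ∨ q2))) ∨ q1)  //  q2.
          branch 2.1.1 (add ((q1 → (¬q3 ∧ (q3 ∨ q2))) ∨ q1)):
            ((q1 → (¬q3 ∧ (q3 ∨ q2))) ∨ q1): β-rule — branch into (q1 → (¬q3 ∧ (q3 ∨ q2)))  //  q1.
              branch 2.1.1.1 (add (q1 → (¬q3 ∧ (q3 ∨ q2)))):
                (q1 → (¬q3 ∧ (q3 ∨ q2))): β-rule — branch into ¬q1  //  (¬q3 ∧ (q3 ∨ q2)).
                  branch 2.1.1.1.1 (add ¬q1):
                    ○ open, literals {q1=0, q4=0}.
                  branch 2.1.1.1.2 (add (¬q3 ∧ (q3 ∨ q2))):
                    (¬q3 ∧ (q3 ∨ q2)): α-rule — add ¬q3, (q3 ∨ q2).
                    (q3 ∨ q2): β-rule — branch into q3  //  q2.
                      branch 2.1.1.1.2.1 (add q3):
                        × closes — contains both q3 and ¬q3.
                      branch 2.1.1.1.2.2 (add q2):
                        ○ open, literals {q2=1, q3=0, q4=0}.
              branch 2.1.1.2 (add q1):
                ○ open, literals {q1=1, q4=0}.
          branch 2.1.2 (add q2):
            ○ open, literals {q2=1, q4=0}.
      branch 2.2 (add ¬(q2 → ¬q3)):
        ¬(q2 → ¬q3): α-rule — add q2, ¬¬q3.
        (((q1 → (¬q3 ∧ (q3 ∨ q2))) ∨ q1) ∨ q2): β-rule — branch into ((q1 → (¬q3 ∧ (q3 ∨ q2))) ∨ q1)  //  q2.
          branch 2.2.1 (add ((q1 → (¬q3 ∧ (q3 ∨ q2))) ∨ q1)):
            ((q1 → (¬q3 ∧ (q3 ∨ q2))) ∨ q1): β-rule — branch into (q1 → (¬q3 ∧ (q3 ∨ q2)))  //  q1.
              branch 2.2.1.1 (add (q1 → (¬q3 ∧ (q3 ∨ q2)))):
                (q1 → (¬q3 ∧ (q3 ∨ q2))): β-rule — branch into ¬q1  //  (¬q3 ∧ (q3 ∨ q2)).
                  branch 2.2.1.1.1 (add ¬q1):
                    ○ open, literals {q1=0, q2=1, q3=1}.
                  branch 2.2.1.1.2 (add (¬q3 ∧ (q3 ∨ q2))):
                    (¬q3 ∧ (q3 ∨ q2)): α-rule — add ¬q3, (q3 ∨ q2).
                    × closes — contains both q3 and ¬q3.
              branch 2.2.1.2 (add q1):
                ○ open, literals {q1=1, q2=1, q3=1}.
          branch 2.2.2 (add q2):
            ○ open, literals {q2=1, q3=1}.
3 branches closed, 7 open.
Each open branch fixes some atoms; the unmentioned ones are free. Counting distinct full assignments: branch {q1=0, q4=0} (q2, q3) contributes 4 new; branch {q2=1, q3=0, q4=0} (q1) contributes 1 new; branch {q1=1, q4=0} (q2, q3) contributes 3 new; branch {q2=1, q4=0} (q1, q3) contributes 0 new; branch {q1=0, q2=1, q3=1} (q4) contributes 1 new; branch {q1=1, q2=1, q3=1} (q4) contributes 1 new; branch {q2=1, q3=1} (q1, q4) contributes 0 new. Total: 10.

10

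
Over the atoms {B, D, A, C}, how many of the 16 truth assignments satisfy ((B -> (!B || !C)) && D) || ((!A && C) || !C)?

Initial set: {(((B -> (!B || !C)) && D) || ((!A && C) || !C))}.
(((B -> (!B || !C)) && D) || ((!A && C) || !C)): β-rule — branch into ((B -> (!B || !C)) && D)  //  ((!A && C) || !C).
  branch 1 (add ((B -> (!B || !C)) && D)):
    ((B -> (!B || !C)) && D): α-rule — add (B -> (!B || !C)), D.
    (B -> (!B || !C)): β-rule — branch into !B  //  (!B || !C).
      branch 1.1 (add !B):
        ○ open, literals {B=F, D=T}.
      branch 1.2 (add (!B || !C)):
        (!B || !C): β-rule — branch into !B  //  !C.
          branch 1.2.1 (add !B):
            ○ open, literals {B=F, D=T}.
          branch 1.2.2 (add !C):
            ○ open, literals {C=F, D=T}.
  branch 2 (add ((!A && C) || !C)):
    ((!A && C) || !C): β-rule — branch into (!A && C)  //  !C.
      branch 2.1 (add (!A && C)):
        (!A && C): α-rule — add !A, C.
        ○ open, literals {A=F, C=T}.
      branch 2.2 (add !C):
        ○ open, literals {C=F}.
0 branches closed, 5 open.
Each open branch fixes some atoms; the unmentioned ones are free. Counting distinct full assignments: branch {B=F, D=T} (A, C) contributes 4 new; branch {B=F, D=T} (A, C) contributes 0 new; branch {C=F, D=T} (B, A) contributes 2 new; branch {A=F, C=T} (B, D) contributes 3 new; branch {C=F} (B, D, A) contributes 4 new. Total: 13.

13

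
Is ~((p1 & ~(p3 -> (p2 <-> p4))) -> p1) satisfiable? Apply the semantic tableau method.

Initial set: {~((p1 & ~(p3 -> (p2 <-> p4))) -> p1)}.
~((p1 & ~(p3 -> (p2 <-> p4))) -> p1): α-rule — add (p1 & ~(p3 -> (p2 <-> p4))), ~p1.
(p1 & ~(p3 -> (p2 <-> p4))): α-rule — add p1, ~(p3 -> (p2 <-> p4)).
× closes — contains both p1 and ~p1.
All 1 branch closes.
Every branch closed; the formula is unsatisfiable.

Unsatisfiable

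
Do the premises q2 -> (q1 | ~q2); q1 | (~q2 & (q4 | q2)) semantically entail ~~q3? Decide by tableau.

Initial set: {(q2 -> (q1 | ~q2)); (q1 | (~q2 & (q4 | q2))); ~~~q3}.
~~~q3: drop double negation, giving ~q3.
(q2 -> (q1 | ~q2)): β-rule — branch into ~q2  //  (q1 | ~q2).
  branch 1 (add ~q2):
    (q1 | (~q2 & (q4 | q2))): β-rule — branch into q1  //  (~q2 & (q4 | q2)).
      branch 1.1 (add q1):
        ○ open, literals {q1=T, q2=F, q3=F}.
      branch 1.2 (add (~q2 & (q4 | q2))):
        (~q2 & (q4 | q2)): α-rule — add ~q2, (q4 | q2).
        (q4 | q2): β-rule — branch into q4  //  q2.
          branch 1.2.1 (add q4):
            ○ open, literals {q2=F, q3=F, q4=T}.
          branch 1.2.2 (add q2):
            × closes — contains both q2 and ~q2.
  branch 2 (add (q1 | ~q2)):
    (q1 | (~q2 & (q4 | q2))): β-rule — branch into q1  //  (~q2 & (q4 | q2)).
      branch 2.1 (add q1):
        (q1 | ~q2): β-rule — branch into q1  //  ~q2.
          branch 2.1.1 (add q1):
            ○ open, literals {q1=T, q3=F}.
          branch 2.1.2 (add ~q2):
            ○ open, literals {q1=T, q2=F, q3=F}.
      branch 2.2 (add (~q2 & (q4 | q2))):
        (~q2 & (q4 | q2)): α-rule — add ~q2, (q4 | q2).
        (q1 | ~q2): β-rule — branch into q1  //  ~q2.
          branch 2.2.1 (add q1):
            (q4 | q2): β-rule — branch into q4  //  q2.
              branch 2.2.1.1 (add q4):
                ○ open, literals {q1=T, q2=F, q3=F, q4=T}.
              branch 2.2.1.2 (add q2):
                × closes — contains both q2 and ~q2.
          branch 2.2.2 (add ~q2):
            (q4 | q2): β-rule — branch into q4  //  q2.
              branch 2.2.2.1 (add q4):
                ○ open, literals {q2=F, q3=F, q4=T}.
              branch 2.2.2.2 (add q2):
                × closes — contains both q2 and ~q2.
3 branches closed, 6 open.
An open branch gives a countermodel: q1=T, q2=F, q3=F (unmentioned atoms arbitrary); the premises hold there but the conclusion fails.

No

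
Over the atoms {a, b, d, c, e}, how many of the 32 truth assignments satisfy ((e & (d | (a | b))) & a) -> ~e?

Initial set: {(((e & (d | (a | b))) & a) -> ~e)}.
(((e & (d | (a | b))) & a) -> ~e): β-rule — branch into ~((e & (d | (a | b))) & a)  //  ~e.
  branch 1 (add ~((e & (d | (a | b))) & a)):
    ~((e & (d | (a | b))) & a): β-rule — branch into ~(e & (d | (a | b)))  //  ~a.
      branch 1.1 (add ~(e & (d | (a | b)))):
        ~(e & (d | (a | b))): β-rule — branch into ~e  //  ~(d | (a | b)).
          branch 1.1.1 (add ~e):
            ○ open, literals {e=F}.
          branch 1.1.2 (add ~(d | (a | b))):
            ~(d | (a | b)): α-rule — add ~d, ~(a | b).
            ~(a | b): α-rule — add ~a, ~b.
            ○ open, literals {a=F, b=F, d=F}.
      branch 1.2 (add ~a):
        ○ open, literals {a=F}.
  branch 2 (add ~e):
    ○ open, literals {e=F}.
0 branches closed, 4 open.
Each open branch fixes some atoms; the unmentioned ones are free. Counting distinct full assignments: branch {e=F} (a, b, d, c) contributes 16 new; branch {a=F, b=F, d=F} (c, e) contributes 2 new; branch {a=F} (b, d, c, e) contributes 6 new; branch {e=F} (a, b, d, c) contributes 0 new. Total: 24.

24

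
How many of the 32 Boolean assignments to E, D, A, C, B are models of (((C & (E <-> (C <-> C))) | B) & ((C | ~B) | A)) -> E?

26

Initial set: {((((C & (E <-> (C <-> C))) | B) & ((C | ~B) | A)) -> E)}.
((((C & (E <-> (C <-> C))) | B) & ((C | ~B) | A)) -> E): β-rule — branch into ~(((C & (E <-> (C <-> C))) | B) & ((C | ~B) | A))  //  E.
  branch 1 (add ~(((C & (E <-> (C <-> C))) | B) & ((C | ~B) | A))):
    ~(((C & (E <-> (C <-> C))) | B) & ((C | ~B) | A)): β-rule — branch into ~((C & (E <-> (C <-> C))) | B)  //  ~((C | ~B) | A).
      branch 1.1 (add ~((C & (E <-> (C <-> C))) | B)):
        ~((C & (E <-> (C <-> C))) | B): α-rule — add ~(C & (E <-> (C <-> C))), ~B.
        ~(C & (E <-> (C <-> C))): β-rule — branch into ~C  //  ~(E <-> (C <-> C)).
          branch 1.1.1 (add ~C):
            ○ open, literals {B=0, C=0}.
          branch 1.1.2 (add ~(E <-> (C <-> C))):
            ~(E <-> (C <-> C)): β-rule — branch into E, ~(C <-> C)  //  ~E, (C <-> C).
              branch 1.1.2.1 (add E, ~(C <-> C)):
                ~(C <-> C): β-rule — branch into C, ~C  //  ~C, C.
                  branch 1.1.2.1.1 (add C, ~C):
                    × closes — contains both C and ~C.
                  branch 1.1.2.1.2 (add ~C, C):
                    × closes — contains both C and ~C.
              branch 1.1.2.2 (add ~E, (C <-> C)):
                (C <-> C): β-rule — branch into C, C  //  ~C, ~C.
                  branch 1.1.2.2.1 (add C, C):
                    ○ open, literals {B=0, C=1, E=0}.
                  branch 1.1.2.2.2 (add ~C, ~C):
                    ○ open, literals {B=0, C=0, E=0}.
      branch 1.2 (add ~((C | ~B) | A)):
        ~((C | ~B) | A): α-rule — add ~(C | ~B), ~A.
        ~(C | ~B): α-rule — add ~C, ~~B.
        ○ open, literals {A=0, B=1, C=0}.
  branch 2 (add E):
    ○ open, literals {E=1}.
2 branches closed, 5 open.
Each open branch fixes some atoms; the unmentioned ones are free. Counting distinct full assignments: branch {B=0, C=0} (E, D, A) contributes 8 new; branch {B=0, C=1, E=0} (D, A) contributes 4 new; branch {B=0, C=0, E=0} (D, A) contributes 0 new; branch {A=0, B=1, C=0} (E, D) contributes 4 new; branch {E=1} (D, A, C, B) contributes 10 new. Total: 26.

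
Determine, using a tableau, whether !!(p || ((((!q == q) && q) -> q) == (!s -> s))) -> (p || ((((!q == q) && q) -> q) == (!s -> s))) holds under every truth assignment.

Valid

Assume the negation and expand:
Initial set: {!(!!(p || ((((!q == q) && q) -> q) == (!s -> s))) -> (p || ((((!q == q) && q) -> q) == (!s -> s))))}.
!(!!(p || ((((!q == q) && q) -> q) == (!s -> s))) -> (p || ((((!q == q) && q) -> q) == (!s -> s)))): α-rule — add !!(p || ((((!q == q) && q) -> q) == (!s -> s))), !(p || ((((!q == q) && q) -> q) == (!s -> s))).
!!(p || ((((!q == q) && q) -> q) == (!s -> s))): drop double negation, giving (p || ((((!q == q) && q) -> q) == (!s -> s))).
!(p || ((((!q == q) && q) -> q) == (!s -> s))): α-rule — add !p, !((((!q == q) && q) -> q) == (!s -> s)).
(p || ((((!q == q) && q) -> q) == (!s -> s))): β-rule — branch into p  //  ((((!q == q) && q) -> q) == (!s -> s)).
  branch 1 (add p):
    × closes — contains both p and !p.
  branch 2 (add ((((!q == q) && q) -> q) == (!s -> s))):
    !((((!q == q) && q) -> q) == (!s -> s)): β-rule — branch into (((!q == q) && q) -> q), !(!s -> s)  //  !(((!q == q) && q) -> q), (!s -> s).
      branch 2.1 (add (((!q == q) && q) -> q), !(!s -> s)):
        !(!s -> s): α-rule — add !s, !s.
        ((((!q == q) && q) -> q) == (!s -> s)): β-rule — branch into (((!q == q) && q) -> q), (!s -> s)  //  !(((!q == q) && q) -> q), !(!s -> s).
          branch 2.1.1 (add (((!q == q) && q) -> q), (!s -> s)):
            (((!q == q) && q) -> q): β-rule — branch into !((!q == q) && q)  //  q.
              branch 2.1.1.1 (add !((!q == q) && q)):
                (((!q == q) && q) -> q): β-rule — branch into !((!q == q) && q)  //  q.
                  branch 2.1.1.1.1 (add !((!q == q) && q)):
                    (!s -> s): β-rule — branch into !!s  //  s.
                      branch 2.1.1.1.1.1 (add !!s):
                        × closes — contains both s and !s.
                      branch 2.1.1.1.1.2 (add s):
                        × closes — contains both s and !s.
                  branch 2.1.1.1.2 (add q):
                    (!s -> s): β-rule — branch into !!s  //  s.
                      branch 2.1.1.1.2.1 (add !!s):
                        × closes — contains both s and !s.
                      branch 2.1.1.1.2.2 (add s):
                        × closes — contains both s and !s.
              branch 2.1.1.2 (add q):
                (((!q == q) && q) -> q): β-rule — branch into !((!q == q) && q)  //  q.
                  branch 2.1.1.2.1 (add !((!q == q) && q)):
                    (!s -> s): β-rule — branch into !!s  //  s.
                      branch 2.1.1.2.1.1 (add !!s):
                        × closes — contains both s and !s.
                      branch 2.1.1.2.1.2 (add s):
                        × closes — contains both s and !s.
                  branch 2.1.1.2.2 (add q):
                    (!s -> s): β-rule — branch into !!s  //  s.
                      branch 2.1.1.2.2.1 (add !!s):
                        × closes — contains both s and !s.
                      branch 2.1.1.2.2.2 (add s):
                        × closes — contains both s and !s.
          branch 2.1.2 (add !(((!q == q) && q) -> q), !(!s -> s)):
            !(((!q == q) && q) -> q): α-rule — add ((!q == q) && q), !q.
            !(!s -> s): α-rule — add !s, !s.
            ((!q == q) && q): α-rule — add (!q == q), q.
            × closes — contains both q and !q.
      branch 2.2 (add !(((!q == q) && q) -> q), (!s -> s)):
        !(((!q == q) && q) -> q): α-rule — add ((!q == q) && q), !q.
        ((!q == q) && q): α-rule — add (!q == q), q.
        × closes — contains both q and !q.
All 11 branches close.
Every branch closed, so the negation is unsatisfiable and the formula is valid.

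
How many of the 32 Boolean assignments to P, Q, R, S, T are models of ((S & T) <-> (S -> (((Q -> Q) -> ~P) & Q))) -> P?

Initial set: {(((S & T) <-> (S -> (((Q -> Q) -> ~P) & Q))) -> P)}.
(((S & T) <-> (S -> (((Q -> Q) -> ~P) & Q))) -> P): β-rule — branch into ~((S & T) <-> (S -> (((Q -> Q) -> ~P) & Q)))  //  P.
  branch 1 (add ~((S & T) <-> (S -> (((Q -> Q) -> ~P) & Q)))):
    ~((S & T) <-> (S -> (((Q -> Q) -> ~P) & Q))): β-rule — branch into (S & T), ~(S -> (((Q -> Q) -> ~P) & Q))  //  ~(S & T), (S -> (((Q -> Q) -> ~P) & Q)).
      branch 1.1 (add (S & T), ~(S -> (((Q -> Q) -> ~P) & Q))):
        (S & T): α-rule — add S, T.
        ~(S -> (((Q -> Q) -> ~P) & Q)): α-rule — add S, ~(((Q -> Q) -> ~P) & Q).
        ~(((Q -> Q) -> ~P) & Q): β-rule — branch into ~((Q -> Q) -> ~P)  //  ~Q.
          branch 1.1.1 (add ~((Q -> Q) -> ~P)):
            ~((Q -> Q) -> ~P): α-rule — add (Q -> Q), ~~P.
            (Q -> Q): β-rule — branch into ~Q  //  Q.
              branch 1.1.1.1 (add ~Q):
                ○ open, literals {P=1, Q=0, S=1, T=1}.
              branch 1.1.1.2 (add Q):
                ○ open, literals {P=1, Q=1, S=1, T=1}.
          branch 1.1.2 (add ~Q):
            ○ open, literals {Q=0, S=1, T=1}.
      branch 1.2 (add ~(S & T), (S -> (((Q -> Q) -> ~P) & Q))):
        ~(S & T): β-rule — branch into ~S  //  ~T.
          branch 1.2.1 (add ~S):
            (S -> (((Q -> Q) -> ~P) & Q)): β-rule — branch into ~S  //  (((Q -> Q) -> ~P) & Q).
              branch 1.2.1.1 (add ~S):
                ○ open, literals {S=0}.
              branch 1.2.1.2 (add (((Q -> Q) -> ~P) & Q)):
                (((Q -> Q) -> ~P) & Q): α-rule — add ((Q -> Q) -> ~P), Q.
                ((Q -> Q) -> ~P): β-rule — branch into ~(Q -> Q)  //  ~P.
                  branch 1.2.1.2.1 (add ~(Q -> Q)):
                    ~(Q -> Q): α-rule — add Q, ~Q.
                    × closes — contains both Q and ~Q.
                  branch 1.2.1.2.2 (add ~P):
                    ○ open, literals {P=0, Q=1, S=0}.
          branch 1.2.2 (add ~T):
            (S -> (((Q -> Q) -> ~P) & Q)): β-rule — branch into ~S  //  (((Q -> Q) -> ~P) & Q).
              branch 1.2.2.1 (add ~S):
                ○ open, literals {S=0, T=0}.
              branch 1.2.2.2 (add (((Q -> Q) -> ~P) & Q)):
                (((Q -> Q) -> ~P) & Q): α-rule — add ((Q -> Q) -> ~P), Q.
                ((Q -> Q) -> ~P): β-rule — branch into ~(Q -> Q)  //  ~P.
                  branch 1.2.2.2.1 (add ~(Q -> Q)):
                    ~(Q -> Q): α-rule — add Q, ~Q.
                    × closes — contains both Q and ~Q.
                  branch 1.2.2.2.2 (add ~P):
                    ○ open, literals {P=0, Q=1, T=0}.
  branch 2 (add P):
    ○ open, literals {P=1}.
2 branches closed, 8 open.
Each open branch fixes some atoms; the unmentioned ones are free. Counting distinct full assignments: branch {P=1, Q=0, S=1, T=1} (R) contributes 2 new; branch {P=1, Q=1, S=1, T=1} (R) contributes 2 new; branch {Q=0, S=1, T=1} (P, R) contributes 2 new; branch {S=0} (P, Q, R, T) contributes 16 new; branch {P=0, Q=1, S=0} (R, T) contributes 0 new; branch {S=0, T=0} (P, Q, R) contributes 0 new; branch {P=0, Q=1, T=0} (R, S) contributes 2 new; branch {P=1} (Q, R, S, T) contributes 4 new. Total: 28.

28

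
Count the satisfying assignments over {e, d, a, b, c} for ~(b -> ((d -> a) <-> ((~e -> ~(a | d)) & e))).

Initial set: {T ~(b -> ((d -> a) <-> ((~e -> ~(a | d)) & e)))}.
T ~(b -> ((d -> a) <-> ((~e -> ~(a | d)) & e))): α-rule — add T b, F ((d -> a) <-> ((~e -> ~(a | d)) & e)).
F ((d -> a) <-> ((~e -> ~(a | d)) & e)): β-rule — branch into T (d -> a), F ((~e -> ~(a | d)) & e)  //  F (d -> a), T ((~e -> ~(a | d)) & e).
  branch 1 (add T (d -> a), F ((~e -> ~(a | d)) & e)):
    T (d -> a): β-rule — branch into F d  //  T a.
      branch 1.1 (add F d):
        F ((~e -> ~(a | d)) & e): β-rule — branch into F (~e -> ~(a | d))  //  F e.
          branch 1.1.1 (add F (~e -> ~(a | d))):
            F (~e -> ~(a | d)): α-rule — add T ~e, F ~(a | d).
            F ~(a | d): β-rule — branch into T a  //  T d.
              branch 1.1.1.1 (add T a):
                ○ open, literals {a=1, b=1, d=0, e=0}.
              branch 1.1.1.2 (add T d):
                × closes — contains both d and ~d.
          branch 1.1.2 (add F e):
            ○ open, literals {b=1, d=0, e=0}.
      branch 1.2 (add T a):
        F ((~e -> ~(a | d)) & e): β-rule — branch into F (~e -> ~(a | d))  //  F e.
          branch 1.2.1 (add F (~e -> ~(a | d))):
            F (~e -> ~(a | d)): α-rule — add T ~e, F ~(a | d).
            F ~(a | d): β-rule — branch into T a  //  T d.
              branch 1.2.1.1 (add T a):
                ○ open, literals {a=1, b=1, e=0}.
              branch 1.2.1.2 (add T d):
                ○ open, literals {a=1, b=1, d=1, e=0}.
          branch 1.2.2 (add F e):
            ○ open, literals {a=1, b=1, e=0}.
  branch 2 (add F (d -> a), T ((~e -> ~(a | d)) & e)):
    F (d -> a): α-rule — add T d, F a.
    T ((~e -> ~(a | d)) & e): α-rule — add T (~e -> ~(a | d)), T e.
    T (~e -> ~(a | d)): β-rule — branch into F ~e  //  T ~(a | d).
      branch 2.1 (add F ~e):
        ○ open, literals {a=0, b=1, d=1, e=1}.
      branch 2.2 (add T ~(a | d)):
        T ~(a | d): α-rule — add F a, F d.
        × closes — contains both d and ~d.
2 branches closed, 6 open.
Each open branch fixes some atoms; the unmentioned ones are free. Counting distinct full assignments: branch {a=1, b=1, d=0, e=0} (c) contributes 2 new; branch {b=1, d=0, e=0} (a, c) contributes 2 new; branch {a=1, b=1, e=0} (d, c) contributes 2 new; branch {a=1, b=1, d=1, e=0} (c) contributes 0 new; branch {a=1, b=1, e=0} (d, c) contributes 0 new; branch {a=0, b=1, d=1, e=1} (c) contributes 2 new. Total: 8.

8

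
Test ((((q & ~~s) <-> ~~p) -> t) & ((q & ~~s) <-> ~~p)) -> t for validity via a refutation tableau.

Valid

Assume the negation and expand:
Initial set: {~(((((q & ~~s) <-> ~~p) -> t) & ((q & ~~s) <-> ~~p)) -> t)}.
~(((((q & ~~s) <-> ~~p) -> t) & ((q & ~~s) <-> ~~p)) -> t): α-rule — add ((((q & ~~s) <-> ~~p) -> t) & ((q & ~~s) <-> ~~p)), ~t.
((((q & ~~s) <-> ~~p) -> t) & ((q & ~~s) <-> ~~p)): α-rule — add (((q & ~~s) <-> ~~p) -> t), ((q & ~~s) <-> ~~p).
(((q & ~~s) <-> ~~p) -> t): β-rule — branch into ~((q & ~~s) <-> ~~p)  //  t.
  branch 1 (add ~((q & ~~s) <-> ~~p)):
    ((q & ~~s) <-> ~~p): β-rule — branch into (q & ~~s), ~~p  //  ~(q & ~~s), ~~~p.
      branch 1.1 (add (q & ~~s), ~~p):
        (q & ~~s): α-rule — add q, ~~s.
        ~~p: drop double negation, giving p.
        ~~s: drop double negation, giving s.
        ~((q & ~~s) <-> ~~p): β-rule — branch into (q & ~~s), ~~~p  //  ~(q & ~~s), ~~p.
          branch 1.1.1 (add (q & ~~s), ~~~p):
            (q & ~~s): α-rule — add q, ~~s.
            ~~~p: drop double negation, giving ~p.
            × closes — contains both p and ~p.
          branch 1.1.2 (add ~(q & ~~s), ~~p):
            ~~p: drop double negation, giving p.
            ~(q & ~~s): β-rule — branch into ~q  //  ~~~s.
              branch 1.1.2.1 (add ~q):
                × closes — contains both q and ~q.
              branch 1.1.2.2 (add ~~~s):
                ~~~s: drop double negation, giving ~s.
                × closes — contains both s and ~s.
      branch 1.2 (add ~(q & ~~s), ~~~p):
        ~~~p: drop double negation, giving ~p.
        ~((q & ~~s) <-> ~~p): β-rule — branch into (q & ~~s), ~~~p  //  ~(q & ~~s), ~~p.
          branch 1.2.1 (add (q & ~~s), ~~~p):
            (q & ~~s): α-rule — add q, ~~s.
            ~~~p: drop double negation, giving ~p.
            ~~s: drop double negation, giving s.
            ~(q & ~~s): β-rule — branch into ~q  //  ~~~s.
              branch 1.2.1.1 (add ~q):
                × closes — contains both q and ~q.
              branch 1.2.1.2 (add ~~~s):
                ~~~s: drop double negation, giving ~s.
                × closes — contains both s and ~s.
          branch 1.2.2 (add ~(q & ~~s), ~~p):
            ~~p: drop double negation, giving p.
            × closes — contains both p and ~p.
  branch 2 (add t):
    × closes — contains both t and ~t.
All 7 branches close.
Every branch closed, so the negation is unsatisfiable and the formula is valid.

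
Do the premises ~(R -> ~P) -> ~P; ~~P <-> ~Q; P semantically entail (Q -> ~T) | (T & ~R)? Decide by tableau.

Initial set: {(~(R -> ~P) -> ~P); (~~P <-> ~Q); P; ~((Q -> ~T) | (T & ~R))}.
~((Q -> ~T) | (T & ~R)): α-rule — add ~(Q -> ~T), ~(T & ~R).
~(Q -> ~T): α-rule — add Q, ~~T.
(~(R -> ~P) -> ~P): β-rule — branch into ~~(R -> ~P)  //  ~P.
  branch 1 (add ~~(R -> ~P)):
    (~~P <-> ~Q): β-rule — branch into ~~P, ~Q  //  ~~~P, ~~Q.
      branch 1.1 (add ~~P, ~Q):
        × closes — contains both Q and ~Q.
      branch 1.2 (add ~~~P, ~~Q):
        ~~~P: drop double negation, giving ~P.
        × closes — contains both P and ~P.
  branch 2 (add ~P):
    × closes — contains both P and ~P.
All 3 branches close.
Every branch closed, so the premises entail the conclusion.

Yes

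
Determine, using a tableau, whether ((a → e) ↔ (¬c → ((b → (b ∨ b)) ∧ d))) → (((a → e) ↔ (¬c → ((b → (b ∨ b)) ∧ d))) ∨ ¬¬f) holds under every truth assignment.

Assume the negation and expand:
Initial set: {¬(((a → e) ↔ (¬c → ((b → (b ∨ b)) ∧ d))) → (((a → e) ↔ (¬c → ((b → (b ∨ b)) ∧ d))) ∨ ¬¬f))}.
¬(((a → e) ↔ (¬c → ((b → (b ∨ b)) ∧ d))) → (((a → e) ↔ (¬c → ((b → (b ∨ b)) ∧ d))) ∨ ¬¬f)): α-rule — add ((a → e) ↔ (¬c → ((b → (b ∨ b)) ∧ d))), ¬(((a → e) ↔ (¬c → ((b → (b ∨ b)) ∧ d))) ∨ ¬¬f).
¬(((a → e) ↔ (¬c → ((b → (b ∨ b)) ∧ d))) ∨ ¬¬f): α-rule — add ¬((a → e) ↔ (¬c → ((b → (b ∨ b)) ∧ d))), ¬¬¬f.
¬¬¬f: drop double negation, giving ¬f.
((a → e) ↔ (¬c → ((b → (b ∨ b)) ∧ d))): β-rule — branch into (a → e), (¬c → ((b → (b ∨ b)) ∧ d))  //  ¬(a → e), ¬(¬c → ((b → (b ∨ b)) ∧ d)).
  branch 1 (add (a → e), (¬c → ((b → (b ∨ b)) ∧ d))):
    ¬((a → e) ↔ (¬c → ((b → (b ∨ b)) ∧ d))): β-rule — branch into (a → e), ¬(¬c → ((b → (b ∨ b)) ∧ d))  //  ¬(a → e), (¬c → ((b → (b ∨ b)) ∧ d)).
      branch 1.1 (add (a → e), ¬(¬c → ((b → (b ∨ b)) ∧ d))):
        ¬(¬c → ((b → (b ∨ b)) ∧ d)): α-rule — add ¬c, ¬((b → (b ∨ b)) ∧ d).
        (a → e): β-rule — branch into ¬a  //  e.
          branch 1.1.1 (add ¬a):
            (¬c → ((b → (b ∨ b)) ∧ d)): β-rule — branch into ¬¬c  //  ((b → (b ∨ b)) ∧ d).
              branch 1.1.1.1 (add ¬¬c):
                × closes — contains both c and ¬c.
              branch 1.1.1.2 (add ((b → (b ∨ b)) ∧ d)):
                ((b → (b ∨ b)) ∧ d): α-rule — add (b → (b ∨ b)), d.
                (a → e): β-rule — branch into ¬a  //  e.
                  branch 1.1.1.2.1 (add ¬a):
                    ¬((b → (b ∨ b)) ∧ d): β-rule — branch into ¬(b → (b ∨ b))  //  ¬d.
                      branch 1.1.1.2.1.1 (add ¬(b → (b ∨ b))):
                        ¬(b → (b ∨ b)): α-rule — add b, ¬(b ∨ b).
                        ¬(b ∨ b): α-rule — add ¬b, ¬b.
                        × closes — contains both b and ¬b.
                      branch 1.1.1.2.1.2 (add ¬d):
                        × closes — contains both d and ¬d.
                  branch 1.1.1.2.2 (add e):
                    ¬((b → (b ∨ b)) ∧ d): β-rule — branch into ¬(b → (b ∨ b))  //  ¬d.
                      branch 1.1.1.2.2.1 (add ¬(b → (b ∨ b))):
                        ¬(b → (b ∨ b)): α-rule — add b, ¬(b ∨ b).
                        ¬(b ∨ b): α-rule — add ¬b, ¬b.
                        × closes — contains both b and ¬b.
                      branch 1.1.1.2.2.2 (add ¬d):
                        × closes — contains both d and ¬d.
          branch 1.1.2 (add e):
            (¬c → ((b → (b ∨ b)) ∧ d)): β-rule — branch into ¬¬c  //  ((b → (b ∨ b)) ∧ d).
              branch 1.1.2.1 (add ¬¬c):
                × closes — contains both c and ¬c.
              branch 1.1.2.2 (add ((b → (b ∨ b)) ∧ d)):
                ((b → (b ∨ b)) ∧ d): α-rule — add (b → (b ∨ b)), d.
                (a → e): β-rule — branch into ¬a  //  e.
                  branch 1.1.2.2.1 (add ¬a):
                    ¬((b → (b ∨ b)) ∧ d): β-rule — branch into ¬(b → (b ∨ b))  //  ¬d.
                      branch 1.1.2.2.1.1 (add ¬(b → (b ∨ b))):
                        ¬(b → (b ∨ b)): α-rule — add b, ¬(b ∨ b).
                        ¬(b ∨ b): α-rule — add ¬b, ¬b.
                        × closes — contains both b and ¬b.
                      branch 1.1.2.2.1.2 (add ¬d):
                        × closes — contains both d and ¬d.
                  branch 1.1.2.2.2 (add e):
                    ¬((b → (b ∨ b)) ∧ d): β-rule — branch into ¬(b → (b ∨ b))  //  ¬d.
                      branch 1.1.2.2.2.1 (add ¬(b → (b ∨ b))):
                        ¬(b → (b ∨ b)): α-rule — add b, ¬(b ∨ b).
                        ¬(b ∨ b): α-rule — add ¬b, ¬b.
                        × closes — contains both b and ¬b.
                      branch 1.1.2.2.2.2 (add ¬d):
                        × closes — contains both d and ¬d.
      branch 1.2 (add ¬(a → e), (¬c → ((b → (b ∨ b)) ∧ d))):
        ¬(a → e): α-rule — add a, ¬e.
        (a → e): β-rule — branch into ¬a  //  e.
          branch 1.2.1 (add ¬a):
            × closes — contains both a and ¬a.
          branch 1.2.2 (add e):
            × closes — contains both e and ¬e.
  branch 2 (add ¬(a → e), ¬(¬c → ((b → (b ∨ b)) ∧ d))):
    ¬(a → e): α-rule — add a, ¬e.
    ¬(¬c → ((b → (b ∨ b)) ∧ d)): α-rule — add ¬c, ¬((b → (b ∨ b)) ∧ d).
    ¬((a → e) ↔ (¬c → ((b → (b ∨ b)) ∧ d))): β-rule — branch into (a → e), ¬(¬c → ((b → (b ∨ b)) ∧ d))  //  ¬(a → e), (¬c → ((b → (b ∨ b)) ∧ d)).
      branch 2.1 (add (a → e), ¬(¬c → ((b → (b ∨ b)) ∧ d))):
        ¬(¬c → ((b → (b ∨ b)) ∧ d)): α-rule — add ¬c, ¬((b → (b ∨ b)) ∧ d).
        ¬((b → (b ∨ b)) ∧ d): β-rule — branch into ¬(b → (b ∨ b))  //  ¬d.
          branch 2.1.1 (add ¬(b → (b ∨ b))):
            ¬(b → (b ∨ b)): α-rule — add b, ¬(b ∨ b).
            ¬(b ∨ b): α-rule — add ¬b, ¬b.
            × closes — contains both b and ¬b.
          branch 2.1.2 (add ¬d):
            (a → e): β-rule — branch into ¬a  //  e.
              branch 2.1.2.1 (add ¬a):
                × closes — contains both a and ¬a.
              branch 2.1.2.2 (add e):
                × closes — contains both e and ¬e.
      branch 2.2 (add ¬(a → e), (¬c → ((b → (b ∨ b)) ∧ d))):
        ¬(a → e): α-rule — add a, ¬e.
        ¬((b → (b ∨ b)) ∧ d): β-rule — branch into ¬(b → (b ∨ b))  //  ¬d.
          branch 2.2.1 (add ¬(b → (b ∨ b))):
            ¬(b → (b ∨ b)): α-rule — add b, ¬(b ∨ b).
            ¬(b ∨ b): α-rule — add ¬b, ¬b.
            × closes — contains both b and ¬b.
          branch 2.2.2 (add ¬d):
            (¬c → ((b → (b ∨ b)) ∧ d)): β-rule — branch into ¬¬c  //  ((b → (b ∨ b)) ∧ d).
              branch 2.2.2.1 (add ¬¬c):
                × closes — contains both c and ¬c.
              branch 2.2.2.2 (add ((b → (b ∨ b)) ∧ d)):
                ((b → (b ∨ b)) ∧ d): α-rule — add (b → (b ∨ b)), d.
                × closes — contains both d and ¬d.
All 18 branches close.
Every branch closed, so the negation is unsatisfiable and the formula is valid.

Valid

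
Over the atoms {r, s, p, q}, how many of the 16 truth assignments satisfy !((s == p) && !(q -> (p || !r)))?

15

Initial set: {!((s == p) && !(q -> (p || !r)))}.
!((s == p) && !(q -> (p || !r))): β-rule — branch into !(s == p)  //  !!(q -> (p || !r)).
  branch 1 (add !(s == p)):
    !(s == p): β-rule — branch into s, !p  //  !s, p.
      branch 1.1 (add s, !p):
        ○ open, literals {p=F, s=T}.
      branch 1.2 (add !s, p):
        ○ open, literals {p=T, s=F}.
  branch 2 (add !!(q -> (p || !r))):
    !!(q -> (p || !r)): β-rule — branch into !q  //  (p || !r).
      branch 2.1 (add !q):
        ○ open, literals {q=F}.
      branch 2.2 (add (p || !r)):
        (p || !r): β-rule — branch into p  //  !r.
          branch 2.2.1 (add p):
            ○ open, literals {p=T}.
          branch 2.2.2 (add !r):
            ○ open, literals {r=F}.
0 branches closed, 5 open.
Each open branch fixes some atoms; the unmentioned ones are free. Counting distinct full assignments: branch {p=F, s=T} (r, q) contributes 4 new; branch {p=T, s=F} (r, q) contributes 4 new; branch {q=F} (r, s, p) contributes 4 new; branch {p=T} (r, s, q) contributes 2 new; branch {r=F} (s, p, q) contributes 1 new. Total: 15.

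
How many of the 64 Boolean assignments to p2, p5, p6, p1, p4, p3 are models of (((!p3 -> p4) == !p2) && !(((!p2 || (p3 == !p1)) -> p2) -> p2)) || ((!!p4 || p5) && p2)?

Initial set: {((((!p3 -> p4) == !p2) && !(((!p2 || (p3 == !p1)) -> p2) -> p2)) || ((!!p4 || p5) && p2))}.
((((!p3 -> p4) == !p2) && !(((!p2 || (p3 == !p1)) -> p2) -> p2)) || ((!!p4 || p5) && p2)): β-rule — branch into (((!p3 -> p4) == !p2) && !(((!p2 || (p3 == !p1)) -> p2) -> p2))  //  ((!!p4 || p5) && p2).
  branch 1 (add (((!p3 -> p4) == !p2) && !(((!p2 || (p3 == !p1)) -> p2) -> p2))):
    (((!p3 -> p4) == !p2) && !(((!p2 || (p3 == !p1)) -> p2) -> p2)): α-rule — add ((!p3 -> p4) == !p2), !(((!p2 || (p3 == !p1)) -> p2) -> p2).
    !(((!p2 || (p3 == !p1)) -> p2) -> p2): α-rule — add ((!p2 || (p3 == !p1)) -> p2), !p2.
    ((!p3 -> p4) == !p2): β-rule — branch into (!p3 -> p4), !p2  //  !(!p3 -> p4), !!p2.
      branch 1.1 (add (!p3 -> p4), !p2):
        ((!p2 || (p3 == !p1)) -> p2): β-rule — branch into !(!p2 || (p3 == !p1))  //  p2.
          branch 1.1.1 (add !(!p2 || (p3 == !p1))):
            !(!p2 || (p3 == !p1)): α-rule — add !!p2, !(p3 == !p1).
            × closes — contains both p2 and !p2.
          branch 1.1.2 (add p2):
            × closes — contains both p2 and !p2.
      branch 1.2 (add !(!p3 -> p4), !!p2):
        × closes — contains both p2 and !p2.
  branch 2 (add ((!!p4 || p5) && p2)):
    ((!!p4 || p5) && p2): α-rule — add (!!p4 || p5), p2.
    (!!p4 || p5): β-rule — branch into !!p4  //  p5.
      branch 2.1 (add !!p4):
        !!p4: drop double negation, giving p4.
        ○ open, literals {p2=T, p4=T}.
      branch 2.2 (add p5):
        ○ open, literals {p2=T, p5=T}.
3 branches closed, 2 open.
Each open branch fixes some atoms; the unmentioned ones are free. Counting distinct full assignments: branch {p2=T, p4=T} (p5, p6, p1, p3) contributes 16 new; branch {p2=T, p5=T} (p6, p1, p4, p3) contributes 8 new. Total: 24.

24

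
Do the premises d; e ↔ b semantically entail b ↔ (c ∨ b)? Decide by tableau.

No

Initial set: {T d; T (e ↔ b); F (b ↔ (c ∨ b))}.
T (e ↔ b): β-rule — branch into T e, T b  //  F e, F b.
  branch 1 (add T e, T b):
    F (b ↔ (c ∨ b)): β-rule — branch into T b, F (c ∨ b)  //  F b, T (c ∨ b).
      branch 1.1 (add T b, F (c ∨ b)):
        F (c ∨ b): α-rule — add F c, F b.
        × closes — contains both b and ¬b.
      branch 1.2 (add F b, T (c ∨ b)):
        × closes — contains both b and ¬b.
  branch 2 (add F e, F b):
    F (b ↔ (c ∨ b)): β-rule — branch into T b, F (c ∨ b)  //  F b, T (c ∨ b).
      branch 2.1 (add T b, F (c ∨ b)):
        × closes — contains both b and ¬b.
      branch 2.2 (add F b, T (c ∨ b)):
        T (c ∨ b): β-rule — branch into T c  //  T b.
          branch 2.2.1 (add T c):
            ○ open, literals {b=F, c=T, d=T, e=F}.
          branch 2.2.2 (add T b):
            × closes — contains both b and ¬b.
4 branches closed, 1 open.
An open branch gives a countermodel: b=F, c=T, d=T, e=F (unmentioned atoms arbitrary); the premises hold there but the conclusion fails.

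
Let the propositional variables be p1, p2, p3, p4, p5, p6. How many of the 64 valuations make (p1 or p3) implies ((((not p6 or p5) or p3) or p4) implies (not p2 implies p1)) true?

56

Initial set: {((p1 or p3) implies ((((not p6 or p5) or p3) or p4) implies (not p2 implies p1)))}.
((p1 or p3) implies ((((not p6 or p5) or p3) or p4) implies (not p2 implies p1))): β-rule — branch into not (p1 or p3)  //  ((((not p6 or p5) or p3) or p4) implies (not p2 implies p1)).
  branch 1 (add not (p1 or p3)):
    not (p1 or p3): α-rule — add not p1, not p3.
    ○ open, literals {p1=false, p3=false}.
  branch 2 (add ((((not p6 or p5) or p3) or p4) implies (not p2 implies p1))):
    ((((not p6 or p5) or p3) or p4) implies (not p2 implies p1)): β-rule — branch into not (((not p6 or p5) or p3) or p4)  //  (not p2 implies p1).
      branch 2.1 (add not (((not p6 or p5) or p3) or p4)):
        not (((not p6 or p5) or p3) or p4): α-rule — add not ((not p6 or p5) or p3), not p4.
        not ((not p6 or p5) or p3): α-rule — add not (not p6 or p5), not p3.
        not (not p6 or p5): α-rule — add not not p6, not p5.
        ○ open, literals {p3=false, p4=false, p5=false, p6=true}.
      branch 2.2 (add (not p2 implies p1)):
        (not p2 implies p1): β-rule — branch into not not p2  //  p1.
          branch 2.2.1 (add not not p2):
            ○ open, literals {p2=true}.
          branch 2.2.2 (add p1):
            ○ open, literals {p1=true}.
0 branches closed, 4 open.
Each open branch fixes some atoms; the unmentioned ones are free. Counting distinct full assignments: branch {p1=false, p3=false} (p2, p4, p5, p6) contributes 16 new; branch {p3=false, p4=false, p5=false, p6=true} (p1, p2) contributes 2 new; branch {p2=true} (p1, p3, p4, p5, p6) contributes 23 new; branch {p1=true} (p2, p3, p4, p5, p6) contributes 15 new. Total: 56.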